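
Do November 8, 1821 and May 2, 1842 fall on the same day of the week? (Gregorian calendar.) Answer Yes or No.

From Nov 8, 1821 to May 2, 1842 is 7480 days.
7480 mod 7 = 4, so they are different weekdays.
(Nov 8, 1821 is a Thursday; May 2, 1842 is a Monday.)

No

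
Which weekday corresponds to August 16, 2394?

Doomsday rule: the anchor day for the 2300s is Wednesday. For year 94: 94÷12 = 7 r 10, and 10÷4 = 2, so 7+10+2 = 19.
Wednesday + 19 ≡ Monday — that's 2394's doomsday.
In August the doomsday date is Aug 8.
Aug 16 is 8 days after Aug 8; 8 mod 7 = 1, so Monday + 1 = Tuesday.

Tuesday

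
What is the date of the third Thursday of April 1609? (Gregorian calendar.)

April 16, 1609

April 1, 1609 is a Wednesday.
The first Thursday is therefore April 2 (1 days later).
The third Thursday is 2 + 2×7 = April 16.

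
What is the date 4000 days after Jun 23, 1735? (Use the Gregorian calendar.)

+366 (one year; includes Feb 29, 1736) → Jun 23, 1736 (3634 left).
+365 (one year) → Jun 23, 1737 (3269 left).
+365 (one year) → Jun 23, 1738 (2904 left).
+365 (one year) → Jun 23, 1739 (2539 left).
+366 (one year; includes Feb 29, 1740) → Jun 23, 1740 (2173 left).
+365 (one year) → Jun 23, 1741 (1808 left).
+365 (one year) → Jun 23, 1742 (1443 left).
+365 (one year) → Jun 23, 1743 (1078 left).
+366 (one year; includes Feb 29, 1744) → Jun 23, 1744 (712 left).
+365 (one year) → Jun 23, 1745 (347 left).
Jun has 30 days: +8 → Jul 1, 1745 (339 left).
Jul has 31 days: +31 → Aug 1, 1745 (308 left).
Aug has 31 days: +31 → Sep 1, 1745 (277 left).
Sep has 30 days: +30 → Oct 1, 1745 (247 left).
Oct has 31 days: +31 → Nov 1, 1745 (216 left).
Nov has 30 days: +30 → Dec 1, 1745 (186 left).
Dec has 31 days: +31 → Jan 1, 1746 (155 left).
Jan has 31 days: +31 → Feb 1, 1746 (124 left).
Feb has 28 days: +28 → Mar 1, 1746 (96 left).
Mar has 31 days: +31 → Apr 1, 1746 (65 left).
Apr has 30 days: +30 → May 1, 1746 (35 left).
May has 31 days: +31 → Jun 1, 1746 (4 left).
+4 → Jun 5, 1746.

June 5, 1746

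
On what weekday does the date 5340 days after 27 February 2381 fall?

First find the weekday of Feb 27, 2381. Doomsday rule: the anchor day for the 2300s is Wednesday. For year 81: 81÷12 = 6 r 9, and 9÷4 = 2, so 6+9+2 = 17.
Wednesday + 17 ≡ Saturday — that's 2381's doomsday.
In February the doomsday date is Feb 28 (2381 is not a leap year).
Feb 27 is 1 day before Feb 28; 1 mod 7 = 1, so Saturday − 1 = Friday.
5340 mod 7 = 6, so 5340 days after a Friday is Friday + 6 = Thursday.

Thursday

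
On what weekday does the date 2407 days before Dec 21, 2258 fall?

First find the weekday of Dec 21, 2258. Doomsday rule: the anchor day for the 2200s is Friday. For year 58: 58÷12 = 4 r 10, and 10÷4 = 2, so 4+10+2 = 16.
Friday + 16 ≡ Sunday — that's 2258's doomsday.
In December the doomsday date is Dec 12.
Dec 21 is 9 days after Dec 12; 9 mod 7 = 2, so Sunday + 2 = Tuesday.
2407 mod 7 = 6, so 2407 days before a Tuesday is Tuesday − 6 = Wednesday.

Wednesday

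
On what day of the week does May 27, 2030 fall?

Doomsday rule: the anchor day for the 2000s is Tuesday. For year 30: 30÷12 = 2 r 6, and 6÷4 = 1, so 2+6+1 = 9.
Tuesday + 9 ≡ Thursday — that's 2030's doomsday.
In May the doomsday date is May 9.
May 27 is 18 days after May 9; 18 mod 7 = 4, so Thursday + 4 = Monday.

Monday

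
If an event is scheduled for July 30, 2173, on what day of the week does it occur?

Friday

Doomsday rule: the anchor day for the 2100s is Sunday. For year 73: 73÷12 = 6 r 1, and 1÷4 = 0, so 6+1+0 = 7.
Sunday + 7 ≡ Sunday — that's 2173's doomsday.
In July the doomsday date is Jul 11.
Jul 30 is 19 days after Jul 11; 19 mod 7 = 5, so Sunday + 5 = Friday.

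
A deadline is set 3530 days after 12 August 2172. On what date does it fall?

April 12, 2182

+365 (one year) → Aug 12, 2173 (3165 left).
+365 (one year) → Aug 12, 2174 (2800 left).
+365 (one year) → Aug 12, 2175 (2435 left).
+366 (one year; includes Feb 29, 2176) → Aug 12, 2176 (2069 left).
+365 (one year) → Aug 12, 2177 (1704 left).
+365 (one year) → Aug 12, 2178 (1339 left).
+365 (one year) → Aug 12, 2179 (974 left).
+366 (one year; includes Feb 29, 2180) → Aug 12, 2180 (608 left).
+365 (one year) → Aug 12, 2181 (243 left).
Aug has 31 days: +20 → Sep 1, 2181 (223 left).
Sep has 30 days: +30 → Oct 1, 2181 (193 left).
Oct has 31 days: +31 → Nov 1, 2181 (162 left).
Nov has 30 days: +30 → Dec 1, 2181 (132 left).
Dec has 31 days: +31 → Jan 1, 2182 (101 left).
Jan has 31 days: +31 → Feb 1, 2182 (70 left).
Feb has 28 days: +28 → Mar 1, 2182 (42 left).
Mar has 31 days: +31 → Apr 1, 2182 (11 left).
+11 → Apr 12, 2182.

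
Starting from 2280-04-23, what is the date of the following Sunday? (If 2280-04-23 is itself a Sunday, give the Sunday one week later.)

April 25, 2280

Apr 23, 2280 is a Friday.
From Friday to the next Sunday is 2 days.
Apr 23, 2280 + 2 = Apr 25, 2280.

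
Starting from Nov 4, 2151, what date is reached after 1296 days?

+366 (one year; includes Feb 29, 2152) → Nov 4, 2152 (930 left).
+365 (one year) → Nov 4, 2153 (565 left).
+365 (one year) → Nov 4, 2154 (200 left).
Nov has 30 days: +27 → Dec 1, 2154 (173 left).
Dec has 31 days: +31 → Jan 1, 2155 (142 left).
Jan has 31 days: +31 → Feb 1, 2155 (111 left).
Feb has 28 days: +28 → Mar 1, 2155 (83 left).
Mar has 31 days: +31 → Apr 1, 2155 (52 left).
Apr has 30 days: +30 → May 1, 2155 (22 left).
+22 → May 23, 2155.

May 23, 2155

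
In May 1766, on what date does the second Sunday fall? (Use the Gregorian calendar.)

May 1, 1766 is a Thursday.
The first Sunday is therefore May 4 (3 days later).
The second Sunday is 4 + 1×7 = May 11.

May 11, 1766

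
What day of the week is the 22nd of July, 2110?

Tuesday

Doomsday rule: the anchor day for the 2100s is Sunday. For year 10: 10÷12 = 0 r 10, and 10÷4 = 2, so 0+10+2 = 12.
Sunday + 12 ≡ Friday — that's 2110's doomsday.
In July the doomsday date is Jul 11.
Jul 22 is 11 days after Jul 11; 11 mod 7 = 4, so Friday + 4 = Tuesday.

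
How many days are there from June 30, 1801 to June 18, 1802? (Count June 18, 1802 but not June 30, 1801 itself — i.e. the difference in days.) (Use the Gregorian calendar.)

353

Jun 30, 1801 → Jul 30, 1801: 30 days (June has 30).
Jul 30, 1801 → Aug 30, 1801: 31 days (July has 31).
Aug 30, 1801 → Sep 30, 1801: 31 days (August has 31).
Sep 30, 1801 → Oct 30, 1801: 30 days (September has 30).
Oct 30, 1801 → Nov 30, 1801: 31 days (October has 31).
Nov 30, 1801 → Dec 30, 1801: 30 days (November has 30).
Dec 30, 1801 → Jan 30, 1802: 31 days (December has 31).
Jan 30, 1802 → Feb 28, 1802: 29 days (January has 31).
Feb 28, 1802 → Mar 28, 1802: 28 days (February has 28).
Mar 28, 1802 → Apr 28, 1802: 31 days (March has 31).
Apr 28, 1802 → May 28, 1802: 30 days (April has 30).
May 28, 1802 → Jun 18, 1802: 21 days.
Total: 353 days.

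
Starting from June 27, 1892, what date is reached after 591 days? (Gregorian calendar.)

February 8, 1894

+365 (one year) → Jun 27, 1893 (226 left).
Jun has 30 days: +4 → Jul 1, 1893 (222 left).
Jul has 31 days: +31 → Aug 1, 1893 (191 left).
Aug has 31 days: +31 → Sep 1, 1893 (160 left).
Sep has 30 days: +30 → Oct 1, 1893 (130 left).
Oct has 31 days: +31 → Nov 1, 1893 (99 left).
Nov has 30 days: +30 → Dec 1, 1893 (69 left).
Dec has 31 days: +31 → Jan 1, 1894 (38 left).
Jan has 31 days: +31 → Feb 1, 1894 (7 left).
+7 → Feb 8, 1894.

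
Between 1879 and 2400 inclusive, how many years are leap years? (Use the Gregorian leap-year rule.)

127

Multiples of 4 in [1879,2400]: 131.
Of those, multiples of 100: 6 (not leap unless ÷400).
Multiples of 400: 2.
Leap years = 131 − 6 + 2 = 127.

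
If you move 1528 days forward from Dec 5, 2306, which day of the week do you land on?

First find the weekday of Dec 5, 2306. Doomsday rule: the anchor day for the 2300s is Wednesday. For year 06: 6÷12 = 0 r 6, and 6÷4 = 1, so 0+6+1 = 7.
Wednesday + 7 ≡ Wednesday — that's 2306's doomsday.
In December the doomsday date is Dec 12.
Dec 5 is 7 days before Dec 12; 7 mod 7 = 0, so Wednesday − 0 = Wednesday.
1528 mod 7 = 2, so 1528 days after a Wednesday is Wednesday + 2 = Friday.

Friday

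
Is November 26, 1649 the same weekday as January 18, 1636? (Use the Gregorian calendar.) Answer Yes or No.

From Jan 18, 1636 to Nov 26, 1649 is 5061 days.
5061 mod 7 = 0, so they are the same weekday.
(Jan 18, 1636 is a Friday; Nov 26, 1649 is a Friday.)

Yes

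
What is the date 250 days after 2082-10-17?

June 24, 2083

Oct has 31 days: +15 → Nov 1, 2082 (235 left).
Nov has 30 days: +30 → Dec 1, 2082 (205 left).
Dec has 31 days: +31 → Jan 1, 2083 (174 left).
Jan has 31 days: +31 → Feb 1, 2083 (143 left).
Feb has 28 days: +28 → Mar 1, 2083 (115 left).
Mar has 31 days: +31 → Apr 1, 2083 (84 left).
Apr has 30 days: +30 → May 1, 2083 (54 left).
May has 31 days: +31 → Jun 1, 2083 (23 left).
+23 → Jun 24, 2083.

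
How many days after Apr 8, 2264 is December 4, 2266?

970

Apr 8, 2264 → Apr 8, 2265: 365 days.
Apr 8, 2265 → Apr 8, 2266: 365 days.
Apr 8, 2266 → May 8, 2266: 30 days (April has 30).
May 8, 2266 → Jun 8, 2266: 31 days (May has 31).
Jun 8, 2266 → Jul 8, 2266: 30 days (June has 30).
Jul 8, 2266 → Aug 8, 2266: 31 days (July has 31).
Aug 8, 2266 → Sep 8, 2266: 31 days (August has 31).
Sep 8, 2266 → Oct 8, 2266: 30 days (September has 30).
Oct 8, 2266 → Nov 8, 2266: 31 days (October has 31).
Nov 8, 2266 → Dec 4, 2266: 26 days.
Total: 970 days.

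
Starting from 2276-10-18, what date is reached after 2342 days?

March 18, 2283

+365 (one year) → Oct 18, 2277 (1977 left).
+365 (one year) → Oct 18, 2278 (1612 left).
+365 (one year) → Oct 18, 2279 (1247 left).
+366 (one year; includes Feb 29, 2280) → Oct 18, 2280 (881 left).
+365 (one year) → Oct 18, 2281 (516 left).
+365 (one year) → Oct 18, 2282 (151 left).
Oct has 31 days: +14 → Nov 1, 2282 (137 left).
Nov has 30 days: +30 → Dec 1, 2282 (107 left).
Dec has 31 days: +31 → Jan 1, 2283 (76 left).
Jan has 31 days: +31 → Feb 1, 2283 (45 left).
Feb has 28 days: +28 → Mar 1, 2283 (17 left).
+17 → Mar 18, 2283.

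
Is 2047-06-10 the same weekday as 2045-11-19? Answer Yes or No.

No

From Nov 19, 2045 to Jun 10, 2047 is 568 days.
568 mod 7 = 1, so they are different weekdays.
(Nov 19, 2045 is a Sunday; Jun 10, 2047 is a Monday.)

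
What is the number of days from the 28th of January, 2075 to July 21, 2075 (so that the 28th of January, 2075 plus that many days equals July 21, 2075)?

174

Jan 28, 2075 → Feb 28, 2075: 31 days (January has 31).
Feb 28, 2075 → Mar 28, 2075: 28 days (February has 28).
Mar 28, 2075 → Apr 28, 2075: 31 days (March has 31).
Apr 28, 2075 → May 28, 2075: 30 days (April has 30).
May 28, 2075 → Jun 28, 2075: 31 days (May has 31).
Jun 28, 2075 → Jul 21, 2075: 23 days.
Total: 174 days.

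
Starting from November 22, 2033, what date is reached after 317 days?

Nov has 30 days: +9 → Dec 1, 2033 (308 left).
Dec has 31 days: +31 → Jan 1, 2034 (277 left).
Jan has 31 days: +31 → Feb 1, 2034 (246 left).
Feb has 28 days: +28 → Mar 1, 2034 (218 left).
Mar has 31 days: +31 → Apr 1, 2034 (187 left).
Apr has 30 days: +30 → May 1, 2034 (157 left).
May has 31 days: +31 → Jun 1, 2034 (126 left).
Jun has 30 days: +30 → Jul 1, 2034 (96 left).
Jul has 31 days: +31 → Aug 1, 2034 (65 left).
Aug has 31 days: +31 → Sep 1, 2034 (34 left).
Sep has 30 days: +30 → Oct 1, 2034 (4 left).
+4 → Oct 5, 2034.

October 5, 2034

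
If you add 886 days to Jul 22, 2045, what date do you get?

+365 (one year) → Jul 22, 2046 (521 left).
+365 (one year) → Jul 22, 2047 (156 left).
Jul has 31 days: +10 → Aug 1, 2047 (146 left).
Aug has 31 days: +31 → Sep 1, 2047 (115 left).
Sep has 30 days: +30 → Oct 1, 2047 (85 left).
Oct has 31 days: +31 → Nov 1, 2047 (54 left).
Nov has 30 days: +30 → Dec 1, 2047 (24 left).
+24 → Dec 25, 2047.

December 25, 2047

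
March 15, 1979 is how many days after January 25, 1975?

Jan 25, 1975 → Jan 25, 1976: 365 days.
Jan 25, 1976 → Jan 25, 1977: 366 days (Feb 29, 1976 is in that span).
Jan 25, 1977 → Jan 25, 1978: 365 days.
Jan 25, 1978 → Jan 25, 1979: 365 days.
Jan 25, 1979 → Feb 25, 1979: 31 days (January has 31).
Feb 25, 1979 → Mar 15, 1979: 18 days.
Total: 1510 days.

1510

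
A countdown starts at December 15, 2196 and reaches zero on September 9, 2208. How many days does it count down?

Dec 15, 2196 → Dec 15, 2197: 365 days.
Dec 15, 2197 → Dec 15, 2198: 365 days.
Dec 15, 2198 → Dec 15, 2199: 365 days.
Dec 15, 2199 → Dec 15, 2200: 365 days.
Dec 15, 2200 → Dec 15, 2201: 365 days.
Dec 15, 2201 → Dec 15, 2202: 365 days.
Dec 15, 2202 → Dec 15, 2203: 365 days.
Dec 15, 2203 → Dec 15, 2204: 366 days (Feb 29, 2204 is in that span).
Dec 15, 2204 → Dec 15, 2205: 365 days.
Dec 15, 2205 → Dec 15, 2206: 365 days.
Dec 15, 2206 → Dec 15, 2207: 365 days.
Dec 15, 2207 → Jan 15, 2208: 31 days (December has 31).
Jan 15, 2208 → Feb 15, 2208: 31 days (January has 31).
Feb 15, 2208 → Mar 15, 2208: 29 days (February has 29).
Mar 15, 2208 → Apr 15, 2208: 31 days (March has 31).
Apr 15, 2208 → May 15, 2208: 30 days (April has 30).
May 15, 2208 → Jun 15, 2208: 31 days (May has 31).
Jun 15, 2208 → Jul 15, 2208: 30 days (June has 30).
Jul 15, 2208 → Aug 15, 2208: 31 days (July has 31).
Aug 15, 2208 → Sep 9, 2208: 25 days.
Total: 4285 days.

4285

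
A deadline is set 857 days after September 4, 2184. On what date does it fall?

January 9, 2187

+365 (one year) → Sep 4, 2185 (492 left).
+365 (one year) → Sep 4, 2186 (127 left).
Sep has 30 days: +27 → Oct 1, 2186 (100 left).
Oct has 31 days: +31 → Nov 1, 2186 (69 left).
Nov has 30 days: +30 → Dec 1, 2186 (39 left).
Dec has 31 days: +31 → Jan 1, 2187 (8 left).
+8 → Jan 9, 2187.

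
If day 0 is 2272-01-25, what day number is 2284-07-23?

4563

Jan 25, 2272 → Jan 25, 2273: 366 days (Feb 29, 2272 is in that span).
Jan 25, 2273 → Jan 25, 2274: 365 days.
Jan 25, 2274 → Jan 25, 2275: 365 days.
Jan 25, 2275 → Jan 25, 2276: 365 days.
Jan 25, 2276 → Jan 25, 2277: 366 days (Feb 29, 2276 is in that span).
Jan 25, 2277 → Jan 25, 2278: 365 days.
Jan 25, 2278 → Jan 25, 2279: 365 days.
Jan 25, 2279 → Jan 25, 2280: 365 days.
Jan 25, 2280 → Jan 25, 2281: 366 days (Feb 29, 2280 is in that span).
Jan 25, 2281 → Jan 25, 2282: 365 days.
Jan 25, 2282 → Jan 25, 2283: 365 days.
Jan 25, 2283 → Jan 25, 2284: 365 days.
Jan 25, 2284 → Feb 25, 2284: 31 days (January has 31).
Feb 25, 2284 → Mar 25, 2284: 29 days (February has 29).
Mar 25, 2284 → Apr 25, 2284: 31 days (March has 31).
Apr 25, 2284 → May 25, 2284: 30 days (April has 30).
May 25, 2284 → Jun 25, 2284: 31 days (May has 31).
Jun 25, 2284 → Jul 23, 2284: 28 days.
Total: 4563 days.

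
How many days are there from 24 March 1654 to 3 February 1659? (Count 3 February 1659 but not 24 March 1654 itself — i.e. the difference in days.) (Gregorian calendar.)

1777

Mar 24, 1654 → Mar 24, 1655: 365 days.
Mar 24, 1655 → Mar 24, 1656: 366 days (Feb 29, 1656 is in that span).
Mar 24, 1656 → Mar 24, 1657: 365 days.
Mar 24, 1657 → Mar 24, 1658: 365 days.
Mar 24, 1658 → Apr 24, 1658: 31 days (March has 31).
Apr 24, 1658 → May 24, 1658: 30 days (April has 30).
May 24, 1658 → Jun 24, 1658: 31 days (May has 31).
Jun 24, 1658 → Jul 24, 1658: 30 days (June has 30).
Jul 24, 1658 → Aug 24, 1658: 31 days (July has 31).
Aug 24, 1658 → Sep 24, 1658: 31 days (August has 31).
Sep 24, 1658 → Oct 24, 1658: 30 days (September has 30).
Oct 24, 1658 → Nov 24, 1658: 31 days (October has 31).
Nov 24, 1658 → Dec 24, 1658: 30 days (November has 30).
Dec 24, 1658 → Jan 24, 1659: 31 days (December has 31).
Jan 24, 1659 → Feb 3, 1659: 10 days.
Total: 1777 days.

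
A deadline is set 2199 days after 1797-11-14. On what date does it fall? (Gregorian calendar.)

November 23, 1803

+365 (one year) → Nov 14, 1798 (1834 left).
+365 (one year) → Nov 14, 1799 (1469 left).
+365 (one year) → Nov 14, 1800 (1104 left).
+365 (one year) → Nov 14, 1801 (739 left).
+365 (one year) → Nov 14, 1802 (374 left).
Nov has 30 days: +17 → Dec 1, 1802 (357 left).
Dec has 31 days: +31 → Jan 1, 1803 (326 left).
Jan has 31 days: +31 → Feb 1, 1803 (295 left).
Feb has 28 days: +28 → Mar 1, 1803 (267 left).
Mar has 31 days: +31 → Apr 1, 1803 (236 left).
Apr has 30 days: +30 → May 1, 1803 (206 left).
May has 31 days: +31 → Jun 1, 1803 (175 left).
Jun has 30 days: +30 → Jul 1, 1803 (145 left).
Jul has 31 days: +31 → Aug 1, 1803 (114 left).
Aug has 31 days: +31 → Sep 1, 1803 (83 left).
Sep has 30 days: +30 → Oct 1, 1803 (53 left).
Oct has 31 days: +31 → Nov 1, 1803 (22 left).
+22 → Nov 23, 1803.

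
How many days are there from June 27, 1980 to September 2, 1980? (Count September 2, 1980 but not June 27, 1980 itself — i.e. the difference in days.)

Jun 27, 1980 → Jul 27, 1980: 30 days (June has 30).
Jul 27, 1980 → Aug 27, 1980: 31 days (July has 31).
Aug 27, 1980 → Sep 2, 1980: 6 days.
Total: 67 days.

67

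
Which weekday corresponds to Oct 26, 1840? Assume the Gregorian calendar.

Monday

Doomsday rule: the anchor day for the 1800s is Friday. For year 40: 40÷12 = 3 r 4, and 4÷4 = 1, so 3+4+1 = 8.
Friday + 8 ≡ Saturday — that's 1840's doomsday.
In October the doomsday date is Oct 10.
Oct 26 is 16 days after Oct 10; 16 mod 7 = 2, so Saturday + 2 = Monday.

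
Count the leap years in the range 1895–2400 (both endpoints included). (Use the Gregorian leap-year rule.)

123

Multiples of 4 in [1895,2400]: 127.
Of those, multiples of 100: 6 (not leap unless ÷400).
Multiples of 400: 2.
Leap years = 127 − 6 + 2 = 123.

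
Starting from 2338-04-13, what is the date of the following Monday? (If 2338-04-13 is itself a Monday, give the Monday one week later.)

Apr 13, 2338 is a Wednesday.
From Wednesday to the next Monday is 5 days.
Apr 13, 2338 + 5 = Apr 18, 2338.

April 18, 2338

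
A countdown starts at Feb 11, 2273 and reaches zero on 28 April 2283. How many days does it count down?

3728

Feb 11, 2273 → Feb 11, 2274: 365 days.
Feb 11, 2274 → Feb 11, 2275: 365 days.
Feb 11, 2275 → Feb 11, 2276: 365 days.
Feb 11, 2276 → Feb 11, 2277: 366 days (Feb 29, 2276 is in that span).
Feb 11, 2277 → Feb 11, 2278: 365 days.
Feb 11, 2278 → Feb 11, 2279: 365 days.
Feb 11, 2279 → Feb 11, 2280: 365 days.
Feb 11, 2280 → Feb 11, 2281: 366 days (Feb 29, 2280 is in that span).
Feb 11, 2281 → Feb 11, 2282: 365 days.
Feb 11, 2282 → Feb 11, 2283: 365 days.
Feb 11, 2283 → Mar 11, 2283: 28 days (February has 28).
Mar 11, 2283 → Apr 11, 2283: 31 days (March has 31).
Apr 11, 2283 → Apr 28, 2283: 17 days.
Total: 3728 days.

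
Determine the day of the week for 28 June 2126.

Friday

Doomsday rule: the anchor day for the 2100s is Sunday. For year 26: 26÷12 = 2 r 2, and 2÷4 = 0, so 2+2+0 = 4.
Sunday + 4 ≡ Thursday — that's 2126's doomsday.
In June the doomsday date is Jun 6.
Jun 28 is 22 days after Jun 6; 22 mod 7 = 1, so Thursday + 1 = Friday.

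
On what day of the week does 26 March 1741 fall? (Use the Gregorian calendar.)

Sunday

Doomsday rule: the anchor day for the 1700s is Sunday. For year 41: 41÷12 = 3 r 5, and 5÷4 = 1, so 3+5+1 = 9.
Sunday + 9 ≡ Tuesday — that's 1741's doomsday.
In March the doomsday date is Mar 14.
Mar 26 is 12 days after Mar 14; 12 mod 7 = 5, so Tuesday + 5 = Sunday.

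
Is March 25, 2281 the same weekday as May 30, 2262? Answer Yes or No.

Yes

From May 30, 2262 to Mar 25, 2281 is 6874 days.
6874 mod 7 = 0, so they are the same weekday.
(May 30, 2262 is a Friday; Mar 25, 2281 is a Friday.)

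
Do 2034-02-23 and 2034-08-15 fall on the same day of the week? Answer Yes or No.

From Feb 23, 2034 to Aug 15, 2034 is 173 days.
173 mod 7 = 5, so they are different weekdays.
(Feb 23, 2034 is a Thursday; Aug 15, 2034 is a Tuesday.)

No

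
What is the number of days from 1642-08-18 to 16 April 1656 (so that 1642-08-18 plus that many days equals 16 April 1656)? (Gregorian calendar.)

4990

Aug 18, 1642 → Aug 18, 1643: 365 days.
Aug 18, 1643 → Aug 18, 1644: 366 days (Feb 29, 1644 is in that span).
Aug 18, 1644 → Aug 18, 1645: 365 days.
Aug 18, 1645 → Aug 18, 1646: 365 days.
Aug 18, 1646 → Aug 18, 1647: 365 days.
Aug 18, 1647 → Aug 18, 1648: 366 days (Feb 29, 1648 is in that span).
Aug 18, 1648 → Aug 18, 1649: 365 days.
Aug 18, 1649 → Aug 18, 1650: 365 days.
Aug 18, 1650 → Aug 18, 1651: 365 days.
Aug 18, 1651 → Aug 18, 1652: 366 days (Feb 29, 1652 is in that span).
Aug 18, 1652 → Aug 18, 1653: 365 days.
Aug 18, 1653 → Aug 18, 1654: 365 days.
Aug 18, 1654 → Aug 18, 1655: 365 days.
Aug 18, 1655 → Sep 18, 1655: 31 days (August has 31).
Sep 18, 1655 → Oct 18, 1655: 30 days (September has 30).
Oct 18, 1655 → Nov 18, 1655: 31 days (October has 31).
Nov 18, 1655 → Dec 18, 1655: 30 days (November has 30).
Dec 18, 1655 → Jan 18, 1656: 31 days (December has 31).
Jan 18, 1656 → Feb 18, 1656: 31 days (January has 31).
Feb 18, 1656 → Mar 18, 1656: 29 days (February has 29).
Mar 18, 1656 → Apr 16, 1656: 29 days.
Total: 4990 days.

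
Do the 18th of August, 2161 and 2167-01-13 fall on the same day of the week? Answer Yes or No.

From Aug 18, 2161 to Jan 13, 2167 is 1974 days.
1974 mod 7 = 0, so they are the same weekday.
(Aug 18, 2161 is a Tuesday; Jan 13, 2167 is a Tuesday.)

Yes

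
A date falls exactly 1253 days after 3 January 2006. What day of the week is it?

First find the weekday of Jan 3, 2006. Doomsday rule: the anchor day for the 2000s is Tuesday. For year 06: 6÷12 = 0 r 6, and 6÷4 = 1, so 0+6+1 = 7.
Tuesday + 7 ≡ Tuesday — that's 2006's doomsday.
In January the doomsday date is Jan 3 (2006 is not a leap year).
Jan 3 is the doomsday itself: Tuesday.
1253 mod 7 = 0, so 1253 days after a Tuesday is Tuesday + 0 = Tuesday.

Tuesday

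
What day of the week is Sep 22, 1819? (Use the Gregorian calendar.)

Wednesday

Doomsday rule: the anchor day for the 1800s is Friday. For year 19: 19÷12 = 1 r 7, and 7÷4 = 1, so 1+7+1 = 9.
Friday + 9 ≡ Sunday — that's 1819's doomsday.
In September the doomsday date is Sep 5.
Sep 22 is 17 days after Sep 5; 17 mod 7 = 3, so Sunday + 3 = Wednesday.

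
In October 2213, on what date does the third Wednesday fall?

October 1, 2213 is a Friday.
The first Wednesday is therefore October 6 (5 days later).
The third Wednesday is 6 + 2×7 = October 20.

October 20, 2213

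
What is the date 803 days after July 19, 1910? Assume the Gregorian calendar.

+365 (one year) → Jul 19, 1911 (438 left).
+366 (one year; includes Feb 29, 1912) → Jul 19, 1912 (72 left).
Jul has 31 days: +13 → Aug 1, 1912 (59 left).
Aug has 31 days: +31 → Sep 1, 1912 (28 left).
+28 → Sep 29, 1912.

September 29, 1912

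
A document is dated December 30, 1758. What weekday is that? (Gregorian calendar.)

Saturday

Doomsday rule: the anchor day for the 1700s is Sunday. For year 58: 58÷12 = 4 r 10, and 10÷4 = 2, so 4+10+2 = 16.
Sunday + 16 ≡ Tuesday — that's 1758's doomsday.
In December the doomsday date is Dec 12.
Dec 30 is 18 days after Dec 12; 18 mod 7 = 4, so Tuesday + 4 = Saturday.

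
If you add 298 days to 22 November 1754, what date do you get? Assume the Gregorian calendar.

Nov has 30 days: +9 → Dec 1, 1754 (289 left).
Dec has 31 days: +31 → Jan 1, 1755 (258 left).
Jan has 31 days: +31 → Feb 1, 1755 (227 left).
Feb has 28 days: +28 → Mar 1, 1755 (199 left).
Mar has 31 days: +31 → Apr 1, 1755 (168 left).
Apr has 30 days: +30 → May 1, 1755 (138 left).
May has 31 days: +31 → Jun 1, 1755 (107 left).
Jun has 30 days: +30 → Jul 1, 1755 (77 left).
Jul has 31 days: +31 → Aug 1, 1755 (46 left).
Aug has 31 days: +31 → Sep 1, 1755 (15 left).
+15 → Sep 16, 1755.

September 16, 1755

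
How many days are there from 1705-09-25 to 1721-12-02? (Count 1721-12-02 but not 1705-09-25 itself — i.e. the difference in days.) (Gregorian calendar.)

Sep 25, 1705 → Sep 25, 1706: 365 days.
Sep 25, 1706 → Sep 25, 1707: 365 days.
Sep 25, 1707 → Sep 25, 1708: 366 days (Feb 29, 1708 is in that span).
Sep 25, 1708 → Sep 25, 1709: 365 days.
Sep 25, 1709 → Sep 25, 1710: 365 days.
Sep 25, 1710 → Sep 25, 1711: 365 days.
Sep 25, 1711 → Sep 25, 1712: 366 days (Feb 29, 1712 is in that span).
Sep 25, 1712 → Sep 25, 1713: 365 days.
Sep 25, 1713 → Sep 25, 1714: 365 days.
Sep 25, 1714 → Sep 25, 1715: 365 days.
Sep 25, 1715 → Sep 25, 1716: 366 days (Feb 29, 1716 is in that span).
Sep 25, 1716 → Sep 25, 1717: 365 days.
Sep 25, 1717 → Sep 25, 1718: 365 days.
Sep 25, 1718 → Sep 25, 1719: 365 days.
Sep 25, 1719 → Sep 25, 1720: 366 days (Feb 29, 1720 is in that span).
Sep 25, 1720 → Sep 25, 1721: 365 days.
Sep 25, 1721 → Oct 25, 1721: 30 days (September has 30).
Oct 25, 1721 → Nov 25, 1721: 31 days (October has 31).
Nov 25, 1721 → Dec 2, 1721: 7 days.
Total: 5912 days.

5912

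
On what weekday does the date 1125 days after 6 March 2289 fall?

First find the weekday of Mar 6, 2289. Doomsday rule: the anchor day for the 2200s is Friday. For year 89: 89÷12 = 7 r 5, and 5÷4 = 1, so 7+5+1 = 13.
Friday + 13 ≡ Thursday — that's 2289's doomsday.
In March the doomsday date is Mar 14.
Mar 6 is 8 days before Mar 14; 8 mod 7 = 1, so Thursday − 1 = Wednesday.
1125 mod 7 = 5, so 1125 days after a Wednesday is Wednesday + 5 = Monday.

Monday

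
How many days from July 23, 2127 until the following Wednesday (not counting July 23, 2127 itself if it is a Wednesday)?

7

Jul 23, 2127 is a Wednesday.
From Wednesday to the next Wednesday is 7 days.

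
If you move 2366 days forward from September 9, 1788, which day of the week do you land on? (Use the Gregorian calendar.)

First find the weekday of Sep 9, 1788. Doomsday rule: the anchor day for the 1700s is Sunday. For year 88: 88÷12 = 7 r 4, and 4÷4 = 1, so 7+4+1 = 12.
Sunday + 12 ≡ Friday — that's 1788's doomsday.
In September the doomsday date is Sep 5.
Sep 9 is 4 days after Sep 5; 4 mod 7 = 4, so Friday + 4 = Tuesday.
2366 mod 7 = 0, so 2366 days after a Tuesday is Tuesday + 0 = Tuesday.

Tuesday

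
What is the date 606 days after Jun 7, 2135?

+366 (one year; includes Feb 29, 2136) → Jun 7, 2136 (240 left).
Jun has 30 days: +24 → Jul 1, 2136 (216 left).
Jul has 31 days: +31 → Aug 1, 2136 (185 left).
Aug has 31 days: +31 → Sep 1, 2136 (154 left).
Sep has 30 days: +30 → Oct 1, 2136 (124 left).
Oct has 31 days: +31 → Nov 1, 2136 (93 left).
Nov has 30 days: +30 → Dec 1, 2136 (63 left).
Dec has 31 days: +31 → Jan 1, 2137 (32 left).
Jan has 31 days: +31 → Feb 1, 2137 (1 left).
+1 → Feb 2, 2137.

February 2, 2137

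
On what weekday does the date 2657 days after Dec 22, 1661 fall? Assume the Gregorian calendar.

Monday

First find the weekday of Dec 22, 1661. Doomsday rule: the anchor day for the 1600s is Tuesday. For year 61: 61÷12 = 5 r 1, and 1÷4 = 0, so 5+1+0 = 6.
Tuesday + 6 ≡ Monday — that's 1661's doomsday.
In December the doomsday date is Dec 12.
Dec 22 is 10 days after Dec 12; 10 mod 7 = 3, so Monday + 3 = Thursday.
2657 mod 7 = 4, so 2657 days after a Thursday is Thursday + 4 = Monday.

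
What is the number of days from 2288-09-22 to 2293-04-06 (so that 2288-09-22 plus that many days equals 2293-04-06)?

Sep 22, 2288 → Sep 22, 2289: 365 days.
Sep 22, 2289 → Sep 22, 2290: 365 days.
Sep 22, 2290 → Sep 22, 2291: 365 days.
Sep 22, 2291 → Sep 22, 2292: 366 days (Feb 29, 2292 is in that span).
Sep 22, 2292 → Oct 22, 2292: 30 days (September has 30).
Oct 22, 2292 → Nov 22, 2292: 31 days (October has 31).
Nov 22, 2292 → Dec 22, 2292: 30 days (November has 30).
Dec 22, 2292 → Jan 22, 2293: 31 days (December has 31).
Jan 22, 2293 → Feb 22, 2293: 31 days (January has 31).
Feb 22, 2293 → Mar 22, 2293: 28 days (February has 28).
Mar 22, 2293 → Apr 6, 2293: 15 days.
Total: 1657 days.

1657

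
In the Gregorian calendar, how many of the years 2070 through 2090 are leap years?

5

Multiples of 4 in [2070,2090]: 5.
Of those, multiples of 100: 0 (not leap unless ÷400).
Multiples of 400: 0.
Leap years = 5 − 0 + 0 = 5.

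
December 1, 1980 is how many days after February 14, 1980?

Feb 14, 1980 → Mar 14, 1980: 29 days (February has 29).
Mar 14, 1980 → Apr 14, 1980: 31 days (March has 31).
Apr 14, 1980 → May 14, 1980: 30 days (April has 30).
May 14, 1980 → Jun 14, 1980: 31 days (May has 31).
Jun 14, 1980 → Jul 14, 1980: 30 days (June has 30).
Jul 14, 1980 → Aug 14, 1980: 31 days (July has 31).
Aug 14, 1980 → Sep 14, 1980: 31 days (August has 31).
Sep 14, 1980 → Oct 14, 1980: 30 days (September has 30).
Oct 14, 1980 → Nov 14, 1980: 31 days (October has 31).
Nov 14, 1980 → Dec 1, 1980: 17 days.
Total: 291 days.

291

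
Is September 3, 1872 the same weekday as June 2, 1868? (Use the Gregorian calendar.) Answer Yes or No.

Yes

From Jun 2, 1868 to Sep 3, 1872 is 1554 days.
1554 mod 7 = 0, so they are the same weekday.
(Jun 2, 1868 is a Tuesday; Sep 3, 1872 is a Tuesday.)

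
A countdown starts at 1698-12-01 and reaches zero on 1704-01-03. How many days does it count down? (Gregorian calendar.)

Dec 1, 1698 → Dec 1, 1699: 365 days.
Dec 1, 1699 → Dec 1, 1700: 365 days.
Dec 1, 1700 → Dec 1, 1701: 365 days.
Dec 1, 1701 → Dec 1, 1702: 365 days.
Dec 1, 1702 → Jan 1, 1703: 31 days (December has 31).
Jan 1, 1703 → Feb 1, 1703: 31 days (January has 31).
Feb 1, 1703 → Mar 1, 1703: 28 days (February has 28).
Mar 1, 1703 → Apr 1, 1703: 31 days (March has 31).
Apr 1, 1703 → May 1, 1703: 30 days (April has 30).
May 1, 1703 → Jun 1, 1703: 31 days (May has 31).
Jun 1, 1703 → Jul 1, 1703: 30 days (June has 30).
Jul 1, 1703 → Aug 1, 1703: 31 days (July has 31).
Aug 1, 1703 → Sep 1, 1703: 31 days (August has 31).
Sep 1, 1703 → Oct 1, 1703: 30 days (September has 30).
Oct 1, 1703 → Nov 1, 1703: 31 days (October has 31).
Nov 1, 1703 → Dec 1, 1703: 30 days (November has 30).
Dec 1, 1703 → Jan 1, 1704: 31 days (December has 31).
Jan 1, 1704 → Jan 3, 1704: 2 days.
Total: 1858 days.

1858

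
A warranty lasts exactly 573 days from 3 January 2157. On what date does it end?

July 30, 2158

+365 (one year) → Jan 3, 2158 (208 left).
Jan has 31 days: +29 → Feb 1, 2158 (179 left).
Feb has 28 days: +28 → Mar 1, 2158 (151 left).
Mar has 31 days: +31 → Apr 1, 2158 (120 left).
Apr has 30 days: +30 → May 1, 2158 (90 left).
May has 31 days: +31 → Jun 1, 2158 (59 left).
Jun has 30 days: +30 → Jul 1, 2158 (29 left).
+29 → Jul 30, 2158.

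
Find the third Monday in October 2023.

October 1, 2023 is a Sunday.
The first Monday is therefore October 2 (1 days later).
The third Monday is 2 + 2×7 = October 16.

October 16, 2023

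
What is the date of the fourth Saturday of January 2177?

January 25, 2177

January 1, 2177 is a Wednesday.
The first Saturday is therefore January 4 (3 days later).
The fourth Saturday is 4 + 3×7 = January 25.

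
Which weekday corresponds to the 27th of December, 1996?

Doomsday rule: the anchor day for the 1900s is Wednesday. For year 96: 96÷12 = 8 r 0, and 0÷4 = 0, so 8+0+0 = 8.
Wednesday + 8 ≡ Thursday — that's 1996's doomsday.
In December the doomsday date is Dec 12.
Dec 27 is 15 days after Dec 12; 15 mod 7 = 1, so Thursday + 1 = Friday.

Friday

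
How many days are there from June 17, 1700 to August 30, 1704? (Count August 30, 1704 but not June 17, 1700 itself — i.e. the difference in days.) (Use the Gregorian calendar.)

1535

Jun 17, 1700 → Jun 17, 1701: 365 days.
Jun 17, 1701 → Jun 17, 1702: 365 days.
Jun 17, 1702 → Jun 17, 1703: 365 days.
Jun 17, 1703 → Jun 17, 1704: 366 days (Feb 29, 1704 is in that span).
Jun 17, 1704 → Jul 17, 1704: 30 days (June has 30).
Jul 17, 1704 → Aug 17, 1704: 31 days (July has 31).
Aug 17, 1704 → Aug 30, 1704: 13 days.
Total: 1535 days.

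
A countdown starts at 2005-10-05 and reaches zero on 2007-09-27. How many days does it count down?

Oct 5, 2005 → Oct 5, 2006: 365 days.
Oct 5, 2006 → Nov 5, 2006: 31 days (October has 31).
Nov 5, 2006 → Dec 5, 2006: 30 days (November has 30).
Dec 5, 2006 → Jan 5, 2007: 31 days (December has 31).
Jan 5, 2007 → Feb 5, 2007: 31 days (January has 31).
Feb 5, 2007 → Mar 5, 2007: 28 days (February has 28).
Mar 5, 2007 → Apr 5, 2007: 31 days (March has 31).
Apr 5, 2007 → May 5, 2007: 30 days (April has 30).
May 5, 2007 → Jun 5, 2007: 31 days (May has 31).
Jun 5, 2007 → Jul 5, 2007: 30 days (June has 30).
Jul 5, 2007 → Aug 5, 2007: 31 days (July has 31).
Aug 5, 2007 → Sep 5, 2007: 31 days (August has 31).
Sep 5, 2007 → Sep 27, 2007: 22 days.
Total: 722 days.

722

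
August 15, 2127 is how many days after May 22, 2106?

May 22, 2106 → May 22, 2107: 365 days.
May 22, 2107 → May 22, 2108: 366 days (Feb 29, 2108 is in that span).
May 22, 2108 → May 22, 2109: 365 days.
May 22, 2109 → May 22, 2110: 365 days.
May 22, 2110 → May 22, 2111: 365 days.
May 22, 2111 → May 22, 2112: 366 days (Feb 29, 2112 is in that span).
May 22, 2112 → May 22, 2113: 365 days.
May 22, 2113 → May 22, 2114: 365 days.
May 22, 2114 → May 22, 2115: 365 days.
May 22, 2115 → May 22, 2116: 366 days (Feb 29, 2116 is in that span).
May 22, 2116 → May 22, 2117: 365 days.
May 22, 2117 → May 22, 2118: 365 days.
May 22, 2118 → May 22, 2119: 365 days.
May 22, 2119 → May 22, 2120: 366 days (Feb 29, 2120 is in that span).
May 22, 2120 → May 22, 2121: 365 days.
May 22, 2121 → May 22, 2122: 365 days.
May 22, 2122 → May 22, 2123: 365 days.
May 22, 2123 → May 22, 2124: 366 days (Feb 29, 2124 is in that span).
May 22, 2124 → May 22, 2125: 365 days.
May 22, 2125 → May 22, 2126: 365 days.
May 22, 2126 → May 22, 2127: 365 days.
May 22, 2127 → Jun 22, 2127: 31 days (May has 31).
Jun 22, 2127 → Jul 22, 2127: 30 days (June has 30).
Jul 22, 2127 → Aug 15, 2127: 24 days.
Total: 7755 days.

7755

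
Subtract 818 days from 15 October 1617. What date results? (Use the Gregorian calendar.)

July 20, 1615

−365 (one year) → Oct 15, 1616 (453 left).
−366 (one year; includes Feb 29, 1616) → Oct 15, 1615 (87 left).
−15 → Sep 30, 1615 (end of Sep, 30 days; 72 left).
−30 → Aug 31, 1615 (end of Aug, 31 days; 42 left).
−31 → Jul 31, 1615 (end of Jul, 31 days; 11 left).
−11 → Jul 20, 1615.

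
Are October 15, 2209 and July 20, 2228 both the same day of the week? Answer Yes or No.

From Oct 15, 2209 to Jul 20, 2228 is 6853 days.
6853 mod 7 = 0, so they are the same weekday.
(Oct 15, 2209 is a Sunday; Jul 20, 2228 is a Sunday.)

Yes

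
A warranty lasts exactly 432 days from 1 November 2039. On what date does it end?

January 6, 2041

+366 (one year; includes Feb 29, 2040) → Nov 1, 2040 (66 left).
Nov has 30 days: +30 → Dec 1, 2040 (36 left).
Dec has 31 days: +31 → Jan 1, 2041 (5 left).
+5 → Jan 6, 2041.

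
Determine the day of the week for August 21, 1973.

January 1, 1973 is a Monday.
Jan 1, 1973 → Feb 1, 1973: 31 days (January has 31).
Feb 1, 1973 → Mar 1, 1973: 28 days (February has 28).
Mar 1, 1973 → Apr 1, 1973: 31 days (March has 31).
Apr 1, 1973 → May 1, 1973: 30 days (April has 30).
May 1, 1973 → Jun 1, 1973: 31 days (May has 31).
Jun 1, 1973 → Jul 1, 1973: 30 days (June has 30).
Jul 1, 1973 → Aug 1, 1973: 31 days (July has 31).
Aug 1, 1973 → Aug 21, 1973: 20 days.
Total: 232 days.
232 mod 7 = 1, so Monday + 1 = Tuesday.

Tuesday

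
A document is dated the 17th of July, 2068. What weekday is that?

Tuesday

Doomsday rule: the anchor day for the 2000s is Tuesday. For year 68: 68÷12 = 5 r 8, and 8÷4 = 2, so 5+8+2 = 15.
Tuesday + 15 ≡ Wednesday — that's 2068's doomsday.
In July the doomsday date is Jul 11.
Jul 17 is 6 days after Jul 11; 6 mod 7 = 6, so Wednesday + 6 = Tuesday.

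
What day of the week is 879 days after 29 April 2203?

First find the weekday of Apr 29, 2203. Doomsday rule: the anchor day for the 2200s is Friday. For year 03: 3÷12 = 0 r 3, and 3÷4 = 0, so 0+3+0 = 3.
Friday + 3 ≡ Monday — that's 2203's doomsday.
In April the doomsday date is Apr 4.
Apr 29 is 25 days after Apr 4; 25 mod 7 = 4, so Monday + 4 = Friday.
879 mod 7 = 4, so 879 days after a Friday is Friday + 4 = Tuesday.

Tuesday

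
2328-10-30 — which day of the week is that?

Doomsday rule: the anchor day for the 2300s is Wednesday. For year 28: 28÷12 = 2 r 4, and 4÷4 = 1, so 2+4+1 = 7.
Wednesday + 7 ≡ Wednesday — that's 2328's doomsday.
In October the doomsday date is Oct 10.
Oct 30 is 20 days after Oct 10; 20 mod 7 = 6, so Wednesday + 6 = Tuesday.

Tuesday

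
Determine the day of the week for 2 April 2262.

Doomsday rule: the anchor day for the 2200s is Friday. For year 62: 62÷12 = 5 r 2, and 2÷4 = 0, so 5+2+0 = 7.
Friday + 7 ≡ Friday — that's 2262's doomsday.
In April the doomsday date is Apr 4.
Apr 2 is 2 days before Apr 4; 2 mod 7 = 2, so Friday − 2 = Wednesday.

Wednesday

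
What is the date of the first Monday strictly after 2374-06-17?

Jun 17, 2374 is a Monday.
From Monday to the next Monday is 7 days.
Jun 17, 2374 + 7 = Jun 24, 2374.

June 24, 2374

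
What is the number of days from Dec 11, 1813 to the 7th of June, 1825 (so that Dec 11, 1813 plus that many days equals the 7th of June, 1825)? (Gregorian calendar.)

Dec 11, 1813 → Dec 11, 1814: 365 days.
Dec 11, 1814 → Dec 11, 1815: 365 days.
Dec 11, 1815 → Dec 11, 1816: 366 days (Feb 29, 1816 is in that span).
Dec 11, 1816 → Dec 11, 1817: 365 days.
Dec 11, 1817 → Dec 11, 1818: 365 days.
Dec 11, 1818 → Dec 11, 1819: 365 days.
Dec 11, 1819 → Dec 11, 1820: 366 days (Feb 29, 1820 is in that span).
Dec 11, 1820 → Dec 11, 1821: 365 days.
Dec 11, 1821 → Dec 11, 1822: 365 days.
Dec 11, 1822 → Dec 11, 1823: 365 days.
Dec 11, 1823 → Dec 11, 1824: 366 days (Feb 29, 1824 is in that span).
Dec 11, 1824 → Jan 11, 1825: 31 days (December has 31).
Jan 11, 1825 → Feb 11, 1825: 31 days (January has 31).
Feb 11, 1825 → Mar 11, 1825: 28 days (February has 28).
Mar 11, 1825 → Apr 11, 1825: 31 days (March has 31).
Apr 11, 1825 → May 11, 1825: 30 days (April has 30).
May 11, 1825 → Jun 7, 1825: 27 days.
Total: 4196 days.

4196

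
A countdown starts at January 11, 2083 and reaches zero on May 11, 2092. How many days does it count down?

3408

Jan 11, 2083 → Jan 11, 2084: 365 days.
Jan 11, 2084 → Jan 11, 2085: 366 days (Feb 29, 2084 is in that span).
Jan 11, 2085 → Jan 11, 2086: 365 days.
Jan 11, 2086 → Jan 11, 2087: 365 days.
Jan 11, 2087 → Jan 11, 2088: 365 days.
Jan 11, 2088 → Jan 11, 2089: 366 days (Feb 29, 2088 is in that span).
Jan 11, 2089 → Jan 11, 2090: 365 days.
Jan 11, 2090 → Jan 11, 2091: 365 days.
Jan 11, 2091 → Jan 11, 2092: 365 days.
Jan 11, 2092 → Feb 11, 2092: 31 days (January has 31).
Feb 11, 2092 → Mar 11, 2092: 29 days (February has 29).
Mar 11, 2092 → Apr 11, 2092: 31 days (March has 31).
Apr 11, 2092 → May 11, 2092: 30 days.
Total: 3408 days.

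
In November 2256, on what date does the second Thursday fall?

November 13, 2256

November 1, 2256 is a Saturday.
The first Thursday is therefore November 6 (5 days later).
The second Thursday is 6 + 1×7 = November 13.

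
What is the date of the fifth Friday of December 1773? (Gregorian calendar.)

December 31, 1773

December 1, 1773 is a Wednesday.
The first Friday is therefore December 3 (2 days later).
The fifth Friday is 3 + 4×7 = December 31.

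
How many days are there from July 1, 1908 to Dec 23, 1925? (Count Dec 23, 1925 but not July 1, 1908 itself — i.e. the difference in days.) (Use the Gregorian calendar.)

Jul 1, 1908 → Jul 1, 1909: 365 days.
Jul 1, 1909 → Jul 1, 1910: 365 days.
Jul 1, 1910 → Jul 1, 1911: 365 days.
Jul 1, 1911 → Jul 1, 1912: 366 days (Feb 29, 1912 is in that span).
Jul 1, 1912 → Jul 1, 1913: 365 days.
Jul 1, 1913 → Jul 1, 1914: 365 days.
Jul 1, 1914 → Jul 1, 1915: 365 days.
Jul 1, 1915 → Jul 1, 1916: 366 days (Feb 29, 1916 is in that span).
Jul 1, 1916 → Jul 1, 1917: 365 days.
Jul 1, 1917 → Jul 1, 1918: 365 days.
Jul 1, 1918 → Jul 1, 1919: 365 days.
Jul 1, 1919 → Jul 1, 1920: 366 days (Feb 29, 1920 is in that span).
Jul 1, 1920 → Jul 1, 1921: 365 days.
Jul 1, 1921 → Jul 1, 1922: 365 days.
Jul 1, 1922 → Jul 1, 1923: 365 days.
Jul 1, 1923 → Jul 1, 1924: 366 days (Feb 29, 1924 is in that span).
Jul 1, 1924 → Jul 1, 1925: 365 days.
Jul 1, 1925 → Aug 1, 1925: 31 days (July has 31).
Aug 1, 1925 → Sep 1, 1925: 31 days (August has 31).
Sep 1, 1925 → Oct 1, 1925: 30 days (September has 30).
Oct 1, 1925 → Nov 1, 1925: 31 days (October has 31).
Nov 1, 1925 → Dec 1, 1925: 30 days (November has 30).
Dec 1, 1925 → Dec 23, 1925: 22 days.
Total: 6384 days.

6384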